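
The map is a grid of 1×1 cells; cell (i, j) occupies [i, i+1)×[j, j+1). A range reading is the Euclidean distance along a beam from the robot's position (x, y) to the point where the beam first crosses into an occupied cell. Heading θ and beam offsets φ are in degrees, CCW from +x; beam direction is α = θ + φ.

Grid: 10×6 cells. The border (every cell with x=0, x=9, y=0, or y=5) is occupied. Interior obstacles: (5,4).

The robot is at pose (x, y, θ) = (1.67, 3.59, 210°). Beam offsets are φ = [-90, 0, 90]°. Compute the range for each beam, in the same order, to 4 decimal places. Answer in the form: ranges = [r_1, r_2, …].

beam 1: φ=-90°, α=120°
  direction (-0.5000, 0.8660); cell (1,3); t to first gridline: x 1.3400, y 0.4734 (then +2.0000 / +1.1547)
    (1,4) via y @ 0.4734
    (0,4) via x @ 1.3400  # hit
  → r_1 = 1.3400
beam 2: φ=0°, α=210°
  direction (-0.8660, -0.5000); cell (1,3); t to first gridline: x 0.7736, y 1.1800 (then +1.1547 / +2.0000)
    (0,3) via x @ 0.7736  # hit
  → r_2 = 0.7736
beam 3: φ=90°, α=300°
  direction (0.5000, -0.8660); cell (1,3); t to first gridline: x 0.6600, y 0.6813 (then +2.0000 / +1.1547)
    (2,3) via x @ 0.6600
    (2,2) via y @ 0.6813
    (2,1) via y @ 1.8360
    (3,1) via x @ 2.6600
    (3,0) via y @ 2.9907  # hit
  → r_3 = 2.9907

ranges = [1.3400, 0.7736, 2.9907]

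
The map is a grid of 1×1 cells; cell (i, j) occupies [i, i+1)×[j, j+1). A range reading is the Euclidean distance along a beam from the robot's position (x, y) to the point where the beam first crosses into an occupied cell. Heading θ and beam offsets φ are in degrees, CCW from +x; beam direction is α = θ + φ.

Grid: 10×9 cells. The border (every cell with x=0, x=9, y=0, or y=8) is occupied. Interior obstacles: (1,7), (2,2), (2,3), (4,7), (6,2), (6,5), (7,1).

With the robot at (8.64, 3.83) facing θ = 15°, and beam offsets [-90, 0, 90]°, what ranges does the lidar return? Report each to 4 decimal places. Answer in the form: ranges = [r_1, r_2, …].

ranges = [1.3909, 0.3727, 4.3171]

beam 1: φ=-90°, α=285°
  dir = (cos 285°, sin 285°) = (0.2588, -0.9659); from cell (8,3)
  next x-line at t=1.3909, next y-line at t=0.8593; Δt_x=3.8637, Δt_y=1.0353
    y: enter (8,2) at t=0.8593
    x: enter (9,2) at t=1.3909 ← occupied
  → r_1 = 1.3909
beam 2: φ=0°, α=15°
  dir = (cos 15°, sin 15°) = (0.9659, 0.2588); from cell (8,3)
  next x-line at t=0.3727, next y-line at t=0.6568; Δt_x=1.0353, Δt_y=3.8637
    x: enter (9,3) at t=0.3727 ← occupied
  → r_2 = 0.3727
beam 3: φ=90°, α=105°
  dir = (cos 105°, sin 105°) = (-0.2588, 0.9659); from cell (8,3)
  next x-line at t=2.4728, next y-line at t=0.1760; Δt_x=3.8637, Δt_y=1.0353
    y: enter (8,4) at t=0.1760
    y: enter (8,5) at t=1.2113
    y: enter (8,6) at t=2.2465
    x: enter (7,6) at t=2.4728
    y: enter (7,7) at t=3.2818
    y: enter (7,8) at t=4.3171 ← occupied
  → r_3 = 4.3171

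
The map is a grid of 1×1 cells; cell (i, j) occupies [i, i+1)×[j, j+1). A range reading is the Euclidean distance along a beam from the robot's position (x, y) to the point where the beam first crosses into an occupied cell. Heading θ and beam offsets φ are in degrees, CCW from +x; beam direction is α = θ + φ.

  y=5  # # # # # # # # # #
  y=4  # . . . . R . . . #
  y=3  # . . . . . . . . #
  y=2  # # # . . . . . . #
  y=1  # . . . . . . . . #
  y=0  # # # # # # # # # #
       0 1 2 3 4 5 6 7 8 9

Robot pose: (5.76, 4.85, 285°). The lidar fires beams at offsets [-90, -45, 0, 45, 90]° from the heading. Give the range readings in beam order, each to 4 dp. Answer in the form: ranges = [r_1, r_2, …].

ranges = [4.9279, 4.4456, 3.9858, 3.7412, 0.5796]

beam 1: φ=-90°, α=195°
  d=(-0.9659,-0.2588)  start (5,4)  tX=0.7868 tY=3.2841  stride 1/|dx|=1.0353 1/|dy|=3.8637
    cross x-line → (4,4), t=0.7868
    cross x-line → (3,4), t=1.8221
    cross x-line → (2,4), t=2.8574
    cross y-line → (2,3), t=3.2841
    cross x-line → (1,3), t=3.8926
    cross x-line → (0,3), t=4.9279 (wall)
  → r_1 = 4.9279
beam 2: φ=-45°, α=240°
  d=(-0.5000,-0.8660)  start (5,4)  tX=1.5200 tY=0.9815  stride 1/|dx|=2.0000 1/|dy|=1.1547
    cross y-line → (5,3), t=0.9815
    cross x-line → (4,3), t=1.5200
    cross y-line → (4,2), t=2.1362
    cross y-line → (4,1), t=3.2909
    cross x-line → (3,1), t=3.5200
    cross y-line → (3,0), t=4.4456 (wall)
  → r_2 = 4.4456
beam 3: φ=0°, α=285°
  d=(0.2588,-0.9659)  start (5,4)  tX=0.9273 tY=0.8800  stride 1/|dx|=3.8637 1/|dy|=1.0353
    cross y-line → (5,3), t=0.8800
    cross x-line → (6,3), t=0.9273
    cross y-line → (6,2), t=1.9153
    cross y-line → (6,1), t=2.9505
    cross y-line → (6,0), t=3.9858 (wall)
  → r_3 = 3.9858
beam 4: φ=45°, α=330°
  d=(0.8660,-0.5000)  start (5,4)  tX=0.2771 tY=1.7000  stride 1/|dx|=1.1547 1/|dy|=2.0000
    cross x-line → (6,4), t=0.2771
    cross x-line → (7,4), t=1.4318
    cross y-line → (7,3), t=1.7000
    cross x-line → (8,3), t=2.5865
    cross y-line → (8,2), t=3.7000
    cross x-line → (9,2), t=3.7412 (wall)
  → r_4 = 3.7412
beam 5: φ=90°, α=15°
  d=(0.9659,0.2588)  start (5,4)  tX=0.2485 tY=0.5796  stride 1/|dx|=1.0353 1/|dy|=3.8637
    cross x-line → (6,4), t=0.2485
    cross y-line → (6,5), t=0.5796 (wall)
  → r_5 = 0.5796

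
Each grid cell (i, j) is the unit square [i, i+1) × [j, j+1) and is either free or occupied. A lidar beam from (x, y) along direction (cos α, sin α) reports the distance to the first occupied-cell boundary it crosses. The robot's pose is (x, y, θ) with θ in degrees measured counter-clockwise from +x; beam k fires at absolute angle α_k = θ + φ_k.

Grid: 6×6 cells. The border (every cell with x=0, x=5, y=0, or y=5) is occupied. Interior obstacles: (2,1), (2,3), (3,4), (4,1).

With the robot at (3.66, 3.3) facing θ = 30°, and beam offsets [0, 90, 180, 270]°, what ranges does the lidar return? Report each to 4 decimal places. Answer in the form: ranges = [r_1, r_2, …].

ranges = [1.5473, 0.8083, 3.0715, 1.5011]

beam 1: φ=0°, α=30°
  dir = (cos 30°, sin 30°) = (0.8660, 0.5000); from cell (3,3)
  next x-line at t=0.3926, next y-line at t=1.4000; Δt_x=1.1547, Δt_y=2.0000
    x: enter (4,3) at t=0.3926
    y: enter (4,4) at t=1.4000
    x: enter (5,4) at t=1.5473 ← occupied
  → r_1 = 1.5473
beam 2: φ=90°, α=120°
  dir = (cos 120°, sin 120°) = (-0.5000, 0.8660); from cell (3,3)
  next x-line at t=1.3200, next y-line at t=0.8083; Δt_x=2.0000, Δt_y=1.1547
    y: enter (3,4) at t=0.8083 ← occupied
  → r_2 = 0.8083
beam 3: φ=180°, α=210°
  dir = (cos 210°, sin 210°) = (-0.8660, -0.5000); from cell (3,3)
  next x-line at t=0.7621, next y-line at t=0.6000; Δt_x=1.1547, Δt_y=2.0000
    y: enter (3,2) at t=0.6000
    x: enter (2,2) at t=0.7621
    x: enter (1,2) at t=1.9168
    y: enter (1,1) at t=2.6000
    x: enter (0,1) at t=3.0715 ← occupied
  → r_3 = 3.0715
beam 4: φ=270°, α=300°
  dir = (cos 300°, sin 300°) = (0.5000, -0.8660); from cell (3,3)
  next x-line at t=0.6800, next y-line at t=0.3464; Δt_x=2.0000, Δt_y=1.1547
    y: enter (3,2) at t=0.3464
    x: enter (4,2) at t=0.6800
    y: enter (4,1) at t=1.5011 ← occupied
  → r_4 = 1.5011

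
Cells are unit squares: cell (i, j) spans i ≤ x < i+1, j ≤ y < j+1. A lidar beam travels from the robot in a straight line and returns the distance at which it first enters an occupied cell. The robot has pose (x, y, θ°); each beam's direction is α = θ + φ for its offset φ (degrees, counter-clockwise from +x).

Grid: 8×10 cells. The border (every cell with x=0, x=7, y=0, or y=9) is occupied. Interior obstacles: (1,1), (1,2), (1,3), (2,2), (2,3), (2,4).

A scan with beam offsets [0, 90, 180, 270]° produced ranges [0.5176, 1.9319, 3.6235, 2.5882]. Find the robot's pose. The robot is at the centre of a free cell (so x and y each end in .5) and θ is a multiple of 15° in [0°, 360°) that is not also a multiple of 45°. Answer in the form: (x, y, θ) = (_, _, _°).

(x, y, θ) = (6.5, 3.5, 345°)

Candidates: 42 free-cell centres × 16 headings = 672 poses. Raycast each; keep the one whose scan matches to 4 dp.
  (5.5, 8.5, 30°): beam 1 = 1.0000 ≠ 0.5176 ✗
  (5.5, 7.5, 210°): beam 1 = 5.1962 ≠ 0.5176 ✗
  (1.5, 7.5, 165°): beam 3 = 5.6940 ≠ 3.6235 ✗
  (5.5, 7.5, 195°): beam 1 = 4.6587 ≠ 0.5176 ✗
  …
  (6.5, 3.5, 345°): r_1=0.5176, r_2=1.9319, r_3=3.6235, r_4=2.5882 — all match ✓
Unique over the lattice → pose = (6.5, 3.5, 345°).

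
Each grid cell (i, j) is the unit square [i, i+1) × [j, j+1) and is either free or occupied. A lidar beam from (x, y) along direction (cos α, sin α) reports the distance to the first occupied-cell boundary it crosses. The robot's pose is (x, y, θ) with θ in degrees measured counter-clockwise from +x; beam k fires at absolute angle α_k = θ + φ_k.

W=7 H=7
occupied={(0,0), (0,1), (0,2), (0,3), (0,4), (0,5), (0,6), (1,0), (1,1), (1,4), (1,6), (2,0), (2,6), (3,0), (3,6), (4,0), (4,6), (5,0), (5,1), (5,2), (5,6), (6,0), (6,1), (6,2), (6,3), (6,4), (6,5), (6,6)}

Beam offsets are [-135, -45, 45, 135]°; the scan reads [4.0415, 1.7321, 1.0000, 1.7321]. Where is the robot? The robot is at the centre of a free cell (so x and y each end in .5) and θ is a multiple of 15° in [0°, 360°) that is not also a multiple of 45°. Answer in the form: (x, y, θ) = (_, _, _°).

(x, y, θ) = (2.5, 2.5, 165°)

The pose lattice has 21·16 = 336 candidates. Test each by forward raycasting.
  (2.5, 2.5, 195°): beam 4 = 2.8868 ≠ 1.7321 ✗
  (2.5, 5.5, 165°): beam 1 = 1.0000 ≠ 4.0415 ✗
  (3.5, 1.5, 15°): beam 1 = 0.5774 ≠ 4.0415 ✗
  (2.5, 3.5, 195°): beam 1 = 2.8868 ≠ 4.0415 ✗
  …
  (2.5, 2.5, 165°): r_1=4.0415, r_2=1.7321, r_3=1.0000, r_4=1.7321 — all match ✓
Unique over the lattice → pose = (2.5, 2.5, 165°).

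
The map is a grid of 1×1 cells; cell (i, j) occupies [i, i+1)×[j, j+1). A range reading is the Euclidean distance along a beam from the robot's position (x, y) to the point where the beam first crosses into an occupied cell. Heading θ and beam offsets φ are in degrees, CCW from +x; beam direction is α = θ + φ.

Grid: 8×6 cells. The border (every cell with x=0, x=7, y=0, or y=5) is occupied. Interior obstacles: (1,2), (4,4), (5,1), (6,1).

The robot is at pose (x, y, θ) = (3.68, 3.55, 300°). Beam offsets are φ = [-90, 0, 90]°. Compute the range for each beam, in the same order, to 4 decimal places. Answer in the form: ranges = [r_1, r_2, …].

ranges = [1.9399, 2.6400, 0.9000]

beam 1: φ=-90°, α=210°
  cosα=-0.8660 sinα=-0.5000 | (3,3) | tMaxX 0.7852 tMaxY 1.1000 | tΔX 1.1547 tΔY 2.0000
    t=0.7852 [x] (2,3)
    t=1.1000 [y] (2,2)
    t=1.9399 [x] (1,2) — stop
  → r_1 = 1.9399
beam 2: φ=0°, α=300°
  cosα=0.5000 sinα=-0.8660 | (3,3) | tMaxX 0.6400 tMaxY 0.6351 | tΔX 2.0000 tΔY 1.1547
    t=0.6351 [y] (3,2)
    t=0.6400 [x] (4,2)
    t=1.7898 [y] (4,1)
    t=2.6400 [x] (5,1) — stop
  → r_2 = 2.6400
beam 3: φ=90°, α=30°
  cosα=0.8660 sinα=0.5000 | (3,3) | tMaxX 0.3695 tMaxY 0.9000 | tΔX 1.1547 tΔY 2.0000
    t=0.3695 [x] (4,3)
    t=0.9000 [y] (4,4) — stop
  → r_3 = 0.9000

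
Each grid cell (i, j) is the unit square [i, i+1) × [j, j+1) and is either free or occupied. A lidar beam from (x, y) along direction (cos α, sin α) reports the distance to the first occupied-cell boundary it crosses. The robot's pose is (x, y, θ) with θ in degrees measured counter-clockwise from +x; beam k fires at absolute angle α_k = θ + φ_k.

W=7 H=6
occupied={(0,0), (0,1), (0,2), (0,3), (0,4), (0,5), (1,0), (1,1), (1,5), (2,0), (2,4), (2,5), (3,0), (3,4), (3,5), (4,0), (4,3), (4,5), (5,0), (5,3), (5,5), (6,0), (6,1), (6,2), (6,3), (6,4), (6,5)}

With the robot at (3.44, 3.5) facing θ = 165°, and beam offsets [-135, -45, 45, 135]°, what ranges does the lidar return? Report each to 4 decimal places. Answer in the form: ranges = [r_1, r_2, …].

beam 1: φ=-135°, α=30°
  d=(0.8660,0.5000)  start (3,3)  tX=0.6466 tY=1.0000  stride 1/|dx|=1.1547 1/|dy|=2.0000
    cross x-line → (4,3), t=0.6466 (wall)
  → r_1 = 0.6466
beam 2: φ=-45°, α=120°
  d=(-0.5000,0.8660)  start (3,3)  tX=0.8800 tY=0.5774  stride 1/|dx|=2.0000 1/|dy|=1.1547
    cross y-line → (3,4), t=0.5774 (wall)
  → r_2 = 0.5774
beam 3: φ=45°, α=210°
  d=(-0.8660,-0.5000)  start (3,3)  tX=0.5081 tY=1.0000  stride 1/|dx|=1.1547 1/|dy|=2.0000
    cross x-line → (2,3), t=0.5081
    cross y-line → (2,2), t=1.0000
    cross x-line → (1,2), t=1.6628
    cross x-line → (0,2), t=2.8175 (wall)
  → r_3 = 2.8175
beam 4: φ=135°, α=300°
  d=(0.5000,-0.8660)  start (3,3)  tX=1.1200 tY=0.5774  stride 1/|dx|=2.0000 1/|dy|=1.1547
    cross y-line → (3,2), t=0.5774
    cross x-line → (4,2), t=1.1200
    cross y-line → (4,1), t=1.7321
    cross y-line → (4,0), t=2.8868 (wall)
  → r_4 = 2.8868

ranges = [0.6466, 0.5774, 2.8175, 2.8868]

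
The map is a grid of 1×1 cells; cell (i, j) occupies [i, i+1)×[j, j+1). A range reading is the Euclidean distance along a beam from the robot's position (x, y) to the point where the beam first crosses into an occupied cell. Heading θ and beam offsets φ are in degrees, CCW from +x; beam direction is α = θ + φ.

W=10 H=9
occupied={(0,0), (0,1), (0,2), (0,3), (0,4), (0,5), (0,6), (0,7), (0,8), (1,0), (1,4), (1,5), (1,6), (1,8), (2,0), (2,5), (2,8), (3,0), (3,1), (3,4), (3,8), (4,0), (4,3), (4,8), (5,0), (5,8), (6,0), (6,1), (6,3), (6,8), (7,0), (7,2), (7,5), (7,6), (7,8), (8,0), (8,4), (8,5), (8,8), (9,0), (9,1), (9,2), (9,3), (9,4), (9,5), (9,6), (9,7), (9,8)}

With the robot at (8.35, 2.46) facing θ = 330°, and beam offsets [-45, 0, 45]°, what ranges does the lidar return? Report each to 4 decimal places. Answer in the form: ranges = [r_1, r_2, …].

beam 1: φ=-45°, α=285°
  d=(0.2588,-0.9659)  start (8,2)  tX=2.5114 tY=0.4762  stride 1/|dx|=3.8637 1/|dy|=1.0353
    cross y-line → (8,1), t=0.4762
    cross y-line → (8,0), t=1.5115 (wall)
  → r_1 = 1.5115
beam 2: φ=0°, α=330°
  d=(0.8660,-0.5000)  start (8,2)  tX=0.7506 tY=0.9200  stride 1/|dx|=1.1547 1/|dy|=2.0000
    cross x-line → (9,2), t=0.7506 (wall)
  → r_2 = 0.7506
beam 3: φ=45°, α=15°
  d=(0.9659,0.2588)  start (8,2)  tX=0.6729 tY=2.0864  stride 1/|dx|=1.0353 1/|dy|=3.8637
    cross x-line → (9,2), t=0.6729 (wall)
  → r_3 = 0.6729

ranges = [1.5115, 0.7506, 0.6729]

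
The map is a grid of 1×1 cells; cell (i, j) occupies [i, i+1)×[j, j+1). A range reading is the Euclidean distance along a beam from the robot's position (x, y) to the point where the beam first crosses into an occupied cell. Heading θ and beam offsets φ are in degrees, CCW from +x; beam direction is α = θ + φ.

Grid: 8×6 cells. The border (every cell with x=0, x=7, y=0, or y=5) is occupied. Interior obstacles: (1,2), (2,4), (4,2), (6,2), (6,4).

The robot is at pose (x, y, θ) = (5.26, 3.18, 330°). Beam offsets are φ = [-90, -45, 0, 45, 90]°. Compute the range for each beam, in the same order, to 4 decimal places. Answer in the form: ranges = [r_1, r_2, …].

beam 1: φ=-90°, α=240°
  cosα=-0.5000 sinα=-0.8660 | (5,3) | tMaxX 0.5200 tMaxY 0.2078 | tΔX 2.0000 tΔY 1.1547
    t=0.2078 [y] (5,2)
    t=0.5200 [x] (4,2) — stop
  → r_1 = 0.5200
beam 2: φ=-45°, α=285°
  cosα=0.2588 sinα=-0.9659 | (5,3) | tMaxX 2.8591 tMaxY 0.1863 | tΔX 3.8637 tΔY 1.0353
    t=0.1863 [y] (5,2)
    t=1.2216 [y] (5,1)
    t=2.2569 [y] (5,0) — stop
  → r_2 = 2.2569
beam 3: φ=0°, α=330°
  cosα=0.8660 sinα=-0.5000 | (5,3) | tMaxX 0.8545 tMaxY 0.3600 | tΔX 1.1547 tΔY 2.0000
    t=0.3600 [y] (5,2)
    t=0.8545 [x] (6,2) — stop
  → r_3 = 0.8545
beam 4: φ=45°, α=15°
  cosα=0.9659 sinα=0.2588 | (5,3) | tMaxX 0.7661 tMaxY 3.1682 | tΔX 1.0353 tΔY 3.8637
    t=0.7661 [x] (6,3)
    t=1.8014 [x] (7,3) — stop
  → r_4 = 1.8014
beam 5: φ=90°, α=60°
  cosα=0.5000 sinα=0.8660 | (5,3) | tMaxX 1.4800 tMaxY 0.9469 | tΔX 2.0000 tΔY 1.1547
    t=0.9469 [y] (5,4)
    t=1.4800 [x] (6,4) — stop
  → r_5 = 1.4800

ranges = [0.5200, 2.2569, 0.8545, 1.8014, 1.4800]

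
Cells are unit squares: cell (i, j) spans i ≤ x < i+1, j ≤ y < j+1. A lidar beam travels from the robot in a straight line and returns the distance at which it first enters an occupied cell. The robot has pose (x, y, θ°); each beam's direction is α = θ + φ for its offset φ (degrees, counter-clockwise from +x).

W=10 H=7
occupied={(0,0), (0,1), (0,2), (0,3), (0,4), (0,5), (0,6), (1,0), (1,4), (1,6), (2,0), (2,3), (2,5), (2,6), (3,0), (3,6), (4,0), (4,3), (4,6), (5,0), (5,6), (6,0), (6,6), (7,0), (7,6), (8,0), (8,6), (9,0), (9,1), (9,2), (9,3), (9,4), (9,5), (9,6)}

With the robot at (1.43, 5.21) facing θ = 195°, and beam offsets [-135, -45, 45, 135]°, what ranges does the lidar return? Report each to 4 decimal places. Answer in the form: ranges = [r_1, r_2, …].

ranges = [0.9122, 0.4965, 0.2425, 0.4200]

beam 1: φ=-135°, α=60°
  dir = (cos 60°, sin 60°) = (0.5000, 0.8660); from cell (1,5)
  next x-line at t=1.1400, next y-line at t=0.9122; Δt_x=2.0000, Δt_y=1.1547
    y: enter (1,6) at t=0.9122 ← occupied
  → r_1 = 0.9122
beam 2: φ=-45°, α=150°
  dir = (cos 150°, sin 150°) = (-0.8660, 0.5000); from cell (1,5)
  next x-line at t=0.4965, next y-line at t=1.5800; Δt_x=1.1547, Δt_y=2.0000
    x: enter (0,5) at t=0.4965 ← occupied
  → r_2 = 0.4965
beam 3: φ=45°, α=240°
  dir = (cos 240°, sin 240°) = (-0.5000, -0.8660); from cell (1,5)
  next x-line at t=0.8600, next y-line at t=0.2425; Δt_x=2.0000, Δt_y=1.1547
    y: enter (1,4) at t=0.2425 ← occupied
  → r_3 = 0.2425
beam 4: φ=135°, α=330°
  dir = (cos 330°, sin 330°) = (0.8660, -0.5000); from cell (1,5)
  next x-line at t=0.6582, next y-line at t=0.4200; Δt_x=1.1547, Δt_y=2.0000
    y: enter (1,4) at t=0.4200 ← occupied
  → r_4 = 0.4200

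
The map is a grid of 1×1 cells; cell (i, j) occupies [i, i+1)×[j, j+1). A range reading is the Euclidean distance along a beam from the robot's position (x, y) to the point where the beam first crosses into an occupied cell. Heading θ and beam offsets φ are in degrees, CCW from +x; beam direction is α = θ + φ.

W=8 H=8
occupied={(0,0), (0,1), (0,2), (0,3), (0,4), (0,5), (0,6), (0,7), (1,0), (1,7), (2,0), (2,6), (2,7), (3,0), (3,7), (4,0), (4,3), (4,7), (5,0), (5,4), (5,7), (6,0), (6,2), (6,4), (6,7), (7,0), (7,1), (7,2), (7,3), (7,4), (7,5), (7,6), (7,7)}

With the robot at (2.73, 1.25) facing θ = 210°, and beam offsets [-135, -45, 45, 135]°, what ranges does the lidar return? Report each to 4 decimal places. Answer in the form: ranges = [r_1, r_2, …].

beam 1: φ=-135°, α=75°
  d=(0.2588,0.9659)  start (2,1)  tX=1.0432 tY=0.7765  stride 1/|dx|=3.8637 1/|dy|=1.0353
    cross y-line → (2,2), t=0.7765
    cross x-line → (3,2), t=1.0432
    cross y-line → (3,3), t=1.8117
    cross y-line → (3,4), t=2.8470
    cross y-line → (3,5), t=3.8823
    cross x-line → (4,5), t=4.9069
    cross y-line → (4,6), t=4.9176
    cross y-line → (4,7), t=5.9528 (wall)
  → r_1 = 5.9528
beam 2: φ=-45°, α=165°
  d=(-0.9659,0.2588)  start (2,1)  tX=0.7558 tY=2.8978  stride 1/|dx|=1.0353 1/|dy|=3.8637
    cross x-line → (1,1), t=0.7558
    cross x-line → (0,1), t=1.7910 (wall)
  → r_2 = 1.7910
beam 3: φ=45°, α=255°
  d=(-0.2588,-0.9659)  start (2,1)  tX=2.8205 tY=0.2588  stride 1/|dx|=3.8637 1/|dy|=1.0353
    cross y-line → (2,0), t=0.2588 (wall)
  → r_3 = 0.2588
beam 4: φ=135°, α=345°
  d=(0.9659,-0.2588)  start (2,1)  tX=0.2795 tY=0.9659  stride 1/|dx|=1.0353 1/|dy|=3.8637
    cross x-line → (3,1), t=0.2795
    cross y-line → (3,0), t=0.9659 (wall)
  → r_4 = 0.9659

ranges = [5.9528, 1.7910, 0.2588, 0.9659]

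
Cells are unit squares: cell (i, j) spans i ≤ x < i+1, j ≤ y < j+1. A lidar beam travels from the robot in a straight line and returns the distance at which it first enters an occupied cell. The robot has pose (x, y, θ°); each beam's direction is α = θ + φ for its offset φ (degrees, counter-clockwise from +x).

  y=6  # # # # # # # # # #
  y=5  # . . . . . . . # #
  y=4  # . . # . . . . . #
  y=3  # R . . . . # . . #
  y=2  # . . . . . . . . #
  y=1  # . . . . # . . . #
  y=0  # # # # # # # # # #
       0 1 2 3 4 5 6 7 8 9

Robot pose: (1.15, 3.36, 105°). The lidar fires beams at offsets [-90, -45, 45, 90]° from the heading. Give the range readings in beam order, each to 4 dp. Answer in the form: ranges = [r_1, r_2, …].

beam 1: φ=-90°, α=15°
  d=(0.9659,0.2588)  start (1,3)  tX=0.8800 tY=2.4728  stride 1/|dx|=1.0353 1/|dy|=3.8637
    cross x-line → (2,3), t=0.8800
    cross x-line → (3,3), t=1.9153
    cross y-line → (3,4), t=2.4728 (wall)
  → r_1 = 2.4728
beam 2: φ=-45°, α=60°
  d=(0.5000,0.8660)  start (1,3)  tX=1.7000 tY=0.7390  stride 1/|dx|=2.0000 1/|dy|=1.1547
    cross y-line → (1,4), t=0.7390
    cross x-line → (2,4), t=1.7000
    cross y-line → (2,5), t=1.8937
    cross y-line → (2,6), t=3.0484 (wall)
  → r_2 = 3.0484
beam 3: φ=45°, α=150°
  d=(-0.8660,0.5000)  start (1,3)  tX=0.1732 tY=1.2800  stride 1/|dx|=1.1547 1/|dy|=2.0000
    cross x-line → (0,3), t=0.1732 (wall)
  → r_3 = 0.1732
beam 4: φ=90°, α=195°
  d=(-0.9659,-0.2588)  start (1,3)  tX=0.1553 tY=1.3909  stride 1/|dx|=1.0353 1/|dy|=3.8637
    cross x-line → (0,3), t=0.1553 (wall)
  → r_4 = 0.1553

ranges = [2.4728, 3.0484, 0.1732, 0.1553]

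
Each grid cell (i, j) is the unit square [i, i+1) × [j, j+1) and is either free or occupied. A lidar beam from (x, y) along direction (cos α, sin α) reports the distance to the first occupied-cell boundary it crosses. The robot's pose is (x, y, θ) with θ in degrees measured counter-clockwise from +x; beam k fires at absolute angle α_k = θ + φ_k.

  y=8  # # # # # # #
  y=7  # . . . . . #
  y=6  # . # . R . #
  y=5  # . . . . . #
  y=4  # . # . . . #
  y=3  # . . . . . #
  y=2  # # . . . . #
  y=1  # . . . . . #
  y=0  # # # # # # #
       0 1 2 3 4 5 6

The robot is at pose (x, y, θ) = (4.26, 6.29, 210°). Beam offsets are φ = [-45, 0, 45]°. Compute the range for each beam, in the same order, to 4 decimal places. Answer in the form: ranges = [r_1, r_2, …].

ranges = [1.3044, 2.5800, 5.4766]

beam 1: φ=-45°, α=165°
  direction (-0.9659, 0.2588); cell (4,6); t to first gridline: x 0.2692, y 2.7432 (then +1.0353 / +3.8637)
    (3,6) via x @ 0.2692
    (2,6) via x @ 1.3044  # hit
  → r_1 = 1.3044
beam 2: φ=0°, α=210°
  direction (-0.8660, -0.5000); cell (4,6); t to first gridline: x 0.3002, y 0.5800 (then +1.1547 / +2.0000)
    (3,6) via x @ 0.3002
    (3,5) via y @ 0.5800
    (2,5) via x @ 1.4549
    (2,4) via y @ 2.5800  # hit
  → r_2 = 2.5800
beam 3: φ=45°, α=255°
  direction (-0.2588, -0.9659); cell (4,6); t to first gridline: x 1.0046, y 0.3002 (then +3.8637 / +1.0353)
    (4,5) via y @ 0.3002
    (3,5) via x @ 1.0046
    (3,4) via y @ 1.3355
    (3,3) via y @ 2.3708
    (3,2) via y @ 3.4061
    (3,1) via y @ 4.4413
    (2,1) via x @ 4.8683
    (2,0) via y @ 5.4766  # hit
  → r_3 = 5.4766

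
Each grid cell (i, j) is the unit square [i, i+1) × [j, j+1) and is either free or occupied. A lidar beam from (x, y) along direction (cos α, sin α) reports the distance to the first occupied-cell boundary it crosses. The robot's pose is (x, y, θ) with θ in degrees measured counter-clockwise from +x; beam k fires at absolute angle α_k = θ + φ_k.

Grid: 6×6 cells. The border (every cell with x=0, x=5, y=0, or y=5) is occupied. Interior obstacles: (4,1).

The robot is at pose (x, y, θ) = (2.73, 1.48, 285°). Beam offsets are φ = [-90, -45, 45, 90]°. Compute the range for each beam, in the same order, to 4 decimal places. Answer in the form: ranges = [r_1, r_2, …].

beam 1: φ=-90°, α=195°
  cosα=-0.9659 sinα=-0.2588 | (2,1) | tMaxX 0.7558 tMaxY 1.8546 | tΔX 1.0353 tΔY 3.8637
    t=0.7558 [x] (1,1)
    t=1.7910 [x] (0,1) — stop
  → r_1 = 1.7910
beam 2: φ=-45°, α=240°
  cosα=-0.5000 sinα=-0.8660 | (2,1) | tMaxX 1.4600 tMaxY 0.5543 | tΔX 2.0000 tΔY 1.1547
    t=0.5543 [y] (2,0) — stop
  → r_2 = 0.5543
beam 3: φ=45°, α=330°
  cosα=0.8660 sinα=-0.5000 | (2,1) | tMaxX 0.3118 tMaxY 0.9600 | tΔX 1.1547 tΔY 2.0000
    t=0.3118 [x] (3,1)
    t=0.9600 [y] (3,0) — stop
  → r_3 = 0.9600
beam 4: φ=90°, α=15°
  cosα=0.9659 sinα=0.2588 | (2,1) | tMaxX 0.2795 tMaxY 2.0091 | tΔX 1.0353 tΔY 3.8637
    t=0.2795 [x] (3,1)
    t=1.3148 [x] (4,1) — stop
  → r_4 = 1.3148

ranges = [1.7910, 0.5543, 0.9600, 1.3148]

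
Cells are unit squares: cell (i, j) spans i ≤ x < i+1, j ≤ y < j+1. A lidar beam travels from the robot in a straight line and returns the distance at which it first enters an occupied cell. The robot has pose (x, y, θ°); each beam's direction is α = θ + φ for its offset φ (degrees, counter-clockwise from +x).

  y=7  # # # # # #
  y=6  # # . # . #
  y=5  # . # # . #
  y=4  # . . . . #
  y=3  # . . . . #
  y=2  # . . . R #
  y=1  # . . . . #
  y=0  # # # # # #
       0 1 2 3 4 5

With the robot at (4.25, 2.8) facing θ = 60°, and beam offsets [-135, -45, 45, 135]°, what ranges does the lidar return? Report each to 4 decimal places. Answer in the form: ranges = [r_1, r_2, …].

beam 1: φ=-135°, α=285°
  cosα=0.2588 sinα=-0.9659 | (4,2) | tMaxX 2.8978 tMaxY 0.8282 | tΔX 3.8637 tΔY 1.0353
    t=0.8282 [y] (4,1)
    t=1.8635 [y] (4,0) — stop
  → r_1 = 1.8635
beam 2: φ=-45°, α=15°
  cosα=0.9659 sinα=0.2588 | (4,2) | tMaxX 0.7765 tMaxY 0.7727 | tΔX 1.0353 tΔY 3.8637
    t=0.7727 [y] (4,3)
    t=0.7765 [x] (5,3) — stop
  → r_2 = 0.7765
beam 3: φ=45°, α=105°
  cosα=-0.2588 sinα=0.9659 | (4,2) | tMaxX 0.9659 tMaxY 0.2071 | tΔX 3.8637 tΔY 1.0353
    t=0.2071 [y] (4,3)
    t=0.9659 [x] (3,3)
    t=1.2423 [y] (3,4)
    t=2.2776 [y] (3,5) — stop
  → r_3 = 2.2776
beam 4: φ=135°, α=195°
  cosα=-0.9659 sinα=-0.2588 | (4,2) | tMaxX 0.2588 tMaxY 3.0910 | tΔX 1.0353 tΔY 3.8637
    t=0.2588 [x] (3,2)
    t=1.2941 [x] (2,2)
    t=2.3294 [x] (1,2)
    t=3.0910 [y] (1,1)
    t=3.3646 [x] (0,1) — stop
  → r_4 = 3.3646

ranges = [1.8635, 0.7765, 2.2776, 3.3646]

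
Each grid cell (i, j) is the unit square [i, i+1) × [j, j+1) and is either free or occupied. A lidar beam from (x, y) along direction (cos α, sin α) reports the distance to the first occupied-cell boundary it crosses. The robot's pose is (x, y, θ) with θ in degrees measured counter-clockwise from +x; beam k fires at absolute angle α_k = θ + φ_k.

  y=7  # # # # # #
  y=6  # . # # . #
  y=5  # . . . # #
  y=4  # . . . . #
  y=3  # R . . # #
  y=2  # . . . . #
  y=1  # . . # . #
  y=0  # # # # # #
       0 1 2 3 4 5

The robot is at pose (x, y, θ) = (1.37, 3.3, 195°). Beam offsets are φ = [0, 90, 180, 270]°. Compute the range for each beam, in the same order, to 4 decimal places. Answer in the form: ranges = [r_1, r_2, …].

ranges = [0.3831, 2.3811, 3.7581, 1.4296]

beam 1: φ=0°, α=195°
  d=(-0.9659,-0.2588)  start (1,3)  tX=0.3831 tY=1.1591  stride 1/|dx|=1.0353 1/|dy|=3.8637
    cross x-line → (0,3), t=0.3831 (wall)
  → r_1 = 0.3831
beam 2: φ=90°, α=285°
  d=(0.2588,-0.9659)  start (1,3)  tX=2.4341 tY=0.3106  stride 1/|dx|=3.8637 1/|dy|=1.0353
    cross y-line → (1,2), t=0.3106
    cross y-line → (1,1), t=1.3459
    cross y-line → (1,0), t=2.3811 (wall)
  → r_2 = 2.3811
beam 3: φ=180°, α=15°
  d=(0.9659,0.2588)  start (1,3)  tX=0.6522 tY=2.7046  stride 1/|dx|=1.0353 1/|dy|=3.8637
    cross x-line → (2,3), t=0.6522
    cross x-line → (3,3), t=1.6875
    cross y-line → (3,4), t=2.7046
    cross x-line → (4,4), t=2.7228
    cross x-line → (5,4), t=3.7581 (wall)
  → r_3 = 3.7581
beam 4: φ=270°, α=105°
  d=(-0.2588,0.9659)  start (1,3)  tX=1.4296 tY=0.7247  stride 1/|dx|=3.8637 1/|dy|=1.0353
    cross y-line → (1,4), t=0.7247
    cross x-line → (0,4), t=1.4296 (wall)
  → r_4 = 1.4296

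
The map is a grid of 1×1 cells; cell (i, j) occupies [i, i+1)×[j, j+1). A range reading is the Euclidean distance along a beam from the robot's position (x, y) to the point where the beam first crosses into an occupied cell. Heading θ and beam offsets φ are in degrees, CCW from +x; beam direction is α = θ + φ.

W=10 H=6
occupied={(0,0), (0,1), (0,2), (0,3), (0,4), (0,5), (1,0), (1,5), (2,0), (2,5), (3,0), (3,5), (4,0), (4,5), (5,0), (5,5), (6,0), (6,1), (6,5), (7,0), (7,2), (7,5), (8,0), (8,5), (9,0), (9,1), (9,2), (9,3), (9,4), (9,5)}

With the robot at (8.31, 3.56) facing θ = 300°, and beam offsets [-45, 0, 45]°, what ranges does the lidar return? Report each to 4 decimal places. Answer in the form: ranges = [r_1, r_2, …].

ranges = [1.1977, 1.3800, 0.7143]

beam 1: φ=-45°, α=255°
  cosα=-0.2588 sinα=-0.9659 | (8,3) | tMaxX 1.1977 tMaxY 0.5798 | tΔX 3.8637 tΔY 1.0353
    t=0.5798 [y] (8,2)
    t=1.1977 [x] (7,2) — stop
  → r_1 = 1.1977
beam 2: φ=0°, α=300°
  cosα=0.5000 sinα=-0.8660 | (8,3) | tMaxX 1.3800 tMaxY 0.6466 | tΔX 2.0000 tΔY 1.1547
    t=0.6466 [y] (8,2)
    t=1.3800 [x] (9,2) — stop
  → r_2 = 1.3800
beam 3: φ=45°, α=345°
  cosα=0.9659 sinα=-0.2588 | (8,3) | tMaxX 0.7143 tMaxY 2.1637 | tΔX 1.0353 tΔY 3.8637
    t=0.7143 [x] (9,3) — stop
  → r_3 = 0.7143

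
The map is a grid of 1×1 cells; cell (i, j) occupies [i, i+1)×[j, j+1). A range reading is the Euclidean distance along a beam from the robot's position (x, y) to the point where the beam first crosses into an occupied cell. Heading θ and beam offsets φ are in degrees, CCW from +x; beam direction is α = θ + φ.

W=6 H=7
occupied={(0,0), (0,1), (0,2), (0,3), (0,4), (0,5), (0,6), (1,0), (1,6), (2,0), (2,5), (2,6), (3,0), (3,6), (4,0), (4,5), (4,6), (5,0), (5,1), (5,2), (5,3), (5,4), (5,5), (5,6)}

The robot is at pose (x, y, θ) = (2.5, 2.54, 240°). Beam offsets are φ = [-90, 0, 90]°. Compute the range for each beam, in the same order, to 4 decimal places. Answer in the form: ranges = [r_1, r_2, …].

ranges = [1.7321, 1.7782, 2.8868]

beam 1: φ=-90°, α=150°
  cosα=-0.8660 sinα=0.5000 | (2,2) | tMaxX 0.5774 tMaxY 0.9200 | tΔX 1.1547 tΔY 2.0000
    t=0.5774 [x] (1,2)
    t=0.9200 [y] (1,3)
    t=1.7321 [x] (0,3) — stop
  → r_1 = 1.7321
beam 2: φ=0°, α=240°
  cosα=-0.5000 sinα=-0.8660 | (2,2) | tMaxX 1.0000 tMaxY 0.6235 | tΔX 2.0000 tΔY 1.1547
    t=0.6235 [y] (2,1)
    t=1.0000 [x] (1,1)
    t=1.7782 [y] (1,0) — stop
  → r_2 = 1.7782
beam 3: φ=90°, α=330°
  cosα=0.8660 sinα=-0.5000 | (2,2) | tMaxX 0.5774 tMaxY 1.0800 | tΔX 1.1547 tΔY 2.0000
    t=0.5774 [x] (3,2)
    t=1.0800 [y] (3,1)
    t=1.7321 [x] (4,1)
    t=2.8868 [x] (5,1) — stop
  → r_3 = 2.8868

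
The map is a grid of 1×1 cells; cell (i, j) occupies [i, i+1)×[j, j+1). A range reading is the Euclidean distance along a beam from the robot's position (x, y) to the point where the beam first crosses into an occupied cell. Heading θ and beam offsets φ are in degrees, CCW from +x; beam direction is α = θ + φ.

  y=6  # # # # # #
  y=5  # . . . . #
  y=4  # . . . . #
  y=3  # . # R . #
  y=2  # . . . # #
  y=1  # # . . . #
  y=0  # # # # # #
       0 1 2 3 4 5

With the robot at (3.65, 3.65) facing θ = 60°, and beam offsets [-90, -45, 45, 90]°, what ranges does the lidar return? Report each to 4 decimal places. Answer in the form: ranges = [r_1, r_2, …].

beam 1: φ=-90°, α=330°
  d=(0.8660,-0.5000)  start (3,3)  tX=0.4041 tY=1.3000  stride 1/|dx|=1.1547 1/|dy|=2.0000
    cross x-line → (4,3), t=0.4041
    cross y-line → (4,2), t=1.3000 (wall)
  → r_1 = 1.3000
beam 2: φ=-45°, α=15°
  d=(0.9659,0.2588)  start (3,3)  tX=0.3623 tY=1.3523  stride 1/|dx|=1.0353 1/|dy|=3.8637
    cross x-line → (4,3), t=0.3623
    cross y-line → (4,4), t=1.3523
    cross x-line → (5,4), t=1.3976 (wall)
  → r_2 = 1.3976
beam 3: φ=45°, α=105°
  d=(-0.2588,0.9659)  start (3,3)  tX=2.5114 tY=0.3623  stride 1/|dx|=3.8637 1/|dy|=1.0353
    cross y-line → (3,4), t=0.3623
    cross y-line → (3,5), t=1.3976
    cross y-line → (3,6), t=2.4329 (wall)
  → r_3 = 2.4329
beam 4: φ=90°, α=150°
  d=(-0.8660,0.5000)  start (3,3)  tX=0.7506 tY=0.7000  stride 1/|dx|=1.1547 1/|dy|=2.0000
    cross y-line → (3,4), t=0.7000
    cross x-line → (2,4), t=0.7506
    cross x-line → (1,4), t=1.9053
    cross y-line → (1,5), t=2.7000
    cross x-line → (0,5), t=3.0600 (wall)
  → r_4 = 3.0600

ranges = [1.3000, 1.3976, 2.4329, 3.0600]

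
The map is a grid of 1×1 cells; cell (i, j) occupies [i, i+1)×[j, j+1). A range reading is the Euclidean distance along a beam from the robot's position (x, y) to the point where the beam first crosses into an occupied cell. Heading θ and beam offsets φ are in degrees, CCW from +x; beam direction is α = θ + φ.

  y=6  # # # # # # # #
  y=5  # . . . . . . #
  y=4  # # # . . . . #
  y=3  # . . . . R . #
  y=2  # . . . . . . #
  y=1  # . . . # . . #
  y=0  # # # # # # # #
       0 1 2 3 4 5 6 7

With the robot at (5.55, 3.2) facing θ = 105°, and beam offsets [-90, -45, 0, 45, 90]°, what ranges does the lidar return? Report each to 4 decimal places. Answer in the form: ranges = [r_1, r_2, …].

beam 1: φ=-90°, α=15°
  cosα=0.9659 sinα=0.2588 | (5,3) | tMaxX 0.4659 tMaxY 3.0910 | tΔX 1.0353 tΔY 3.8637
    t=0.4659 [x] (6,3)
    t=1.5012 [x] (7,3) — stop
  → r_1 = 1.5012
beam 2: φ=-45°, α=60°
  cosα=0.5000 sinα=0.8660 | (5,3) | tMaxX 0.9000 tMaxY 0.9238 | tΔX 2.0000 tΔY 1.1547
    t=0.9000 [x] (6,3)
    t=0.9238 [y] (6,4)
    t=2.0785 [y] (6,5)
    t=2.9000 [x] (7,5) — stop
  → r_2 = 2.9000
beam 3: φ=0°, α=105°
  cosα=-0.2588 sinα=0.9659 | (5,3) | tMaxX 2.1250 tMaxY 0.8282 | tΔX 3.8637 tΔY 1.0353
    t=0.8282 [y] (5,4)
    t=1.8635 [y] (5,5)
    t=2.1250 [x] (4,5)
    t=2.8988 [y] (4,6) — stop
  → r_3 = 2.8988
beam 4: φ=45°, α=150°
  cosα=-0.8660 sinα=0.5000 | (5,3) | tMaxX 0.6351 tMaxY 1.6000 | tΔX 1.1547 tΔY 2.0000
    t=0.6351 [x] (4,3)
    t=1.6000 [y] (4,4)
    t=1.7898 [x] (3,4)
    t=2.9445 [x] (2,4) — stop
  → r_4 = 2.9445
beam 5: φ=90°, α=195°
  cosα=-0.9659 sinα=-0.2588 | (5,3) | tMaxX 0.5694 tMaxY 0.7727 | tΔX 1.0353 tΔY 3.8637
    t=0.5694 [x] (4,3)
    t=0.7727 [y] (4,2)
    t=1.6047 [x] (3,2)
    t=2.6400 [x] (2,2)
    t=3.6752 [x] (1,2)
    t=4.6364 [y] (1,1)
    t=4.7105 [x] (0,1) — stop
  → r_5 = 4.7105

ranges = [1.5012, 2.9000, 2.8988, 2.9445, 4.7105]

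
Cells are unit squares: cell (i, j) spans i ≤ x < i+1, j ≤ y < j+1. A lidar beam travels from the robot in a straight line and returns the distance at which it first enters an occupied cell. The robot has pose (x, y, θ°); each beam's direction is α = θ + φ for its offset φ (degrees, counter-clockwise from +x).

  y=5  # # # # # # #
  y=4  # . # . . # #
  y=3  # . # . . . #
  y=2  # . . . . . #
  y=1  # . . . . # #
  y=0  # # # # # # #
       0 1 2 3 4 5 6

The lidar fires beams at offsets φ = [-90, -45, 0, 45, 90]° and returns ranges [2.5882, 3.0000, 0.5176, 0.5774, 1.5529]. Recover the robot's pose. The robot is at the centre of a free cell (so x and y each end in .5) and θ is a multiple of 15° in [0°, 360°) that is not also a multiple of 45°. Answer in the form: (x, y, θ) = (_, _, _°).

(x, y, θ) = (2.5, 2.5, 75°)

Candidates: 16 free-cell centres × 16 headings = 256 poses. Raycast each; keep the one whose scan matches to 4 dp.
  (3.5, 1.5, 285°): beam 1 = 1.9319 ≠ 2.5882 ✗
  (3.5, 2.5, 285°): beam 2 = 1.7321 ≠ 3.0000 ✗
  (1.5, 4.5, 345°): beam 1 = 1.9319 ≠ 2.5882 ✗
  (1.5, 1.5, 15°): beam 1 = 0.5176 ≠ 2.5882 ✗
  …
  (2.5, 2.5, 75°): r_1=2.5882, r_2=3.0000, r_3=0.5176, r_4=0.5774, r_5=1.5529 — all match ✓
Unique over the lattice → pose = (2.5, 2.5, 75°).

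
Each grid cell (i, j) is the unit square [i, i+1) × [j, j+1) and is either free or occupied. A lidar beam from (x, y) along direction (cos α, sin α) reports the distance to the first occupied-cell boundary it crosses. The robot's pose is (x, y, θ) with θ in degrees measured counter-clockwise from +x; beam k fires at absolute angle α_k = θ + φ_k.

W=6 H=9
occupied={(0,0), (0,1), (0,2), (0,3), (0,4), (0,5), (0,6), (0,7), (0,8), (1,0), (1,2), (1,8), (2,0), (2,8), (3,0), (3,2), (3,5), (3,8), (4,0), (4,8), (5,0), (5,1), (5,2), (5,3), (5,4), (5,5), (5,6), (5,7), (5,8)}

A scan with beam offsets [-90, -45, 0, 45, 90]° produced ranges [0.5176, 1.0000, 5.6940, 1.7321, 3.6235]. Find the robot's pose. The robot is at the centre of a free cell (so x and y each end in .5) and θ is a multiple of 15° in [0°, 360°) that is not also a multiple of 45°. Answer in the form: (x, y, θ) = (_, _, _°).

The pose lattice has 25·16 = 400 candidates. Test each by forward raycasting.
  (4.5, 3.5, 240°): beam 1 = 4.0415 ≠ 0.5176 ✗
  (1.5, 6.5, 75°): beam 1 = 1.9319 ≠ 0.5176 ✗
  (1.5, 1.5, 285°): beam 2 = 0.5774 ≠ 1.0000 ✗
  (3.5, 6.5, 330°): beam 1 = 0.5774 ≠ 0.5176 ✗
  (3.5, 3.5, 120°): beam 1 = 1.7321 ≠ 0.5176 ✗
  …
  (1.5, 6.5, 285°): r_1=0.5176, r_2=1.0000, r_3=5.6940, r_4=1.7321, r_5=3.6235 — all match ✓
Unique over the lattice → pose = (1.5, 6.5, 285°).

(x, y, θ) = (1.5, 6.5, 285°)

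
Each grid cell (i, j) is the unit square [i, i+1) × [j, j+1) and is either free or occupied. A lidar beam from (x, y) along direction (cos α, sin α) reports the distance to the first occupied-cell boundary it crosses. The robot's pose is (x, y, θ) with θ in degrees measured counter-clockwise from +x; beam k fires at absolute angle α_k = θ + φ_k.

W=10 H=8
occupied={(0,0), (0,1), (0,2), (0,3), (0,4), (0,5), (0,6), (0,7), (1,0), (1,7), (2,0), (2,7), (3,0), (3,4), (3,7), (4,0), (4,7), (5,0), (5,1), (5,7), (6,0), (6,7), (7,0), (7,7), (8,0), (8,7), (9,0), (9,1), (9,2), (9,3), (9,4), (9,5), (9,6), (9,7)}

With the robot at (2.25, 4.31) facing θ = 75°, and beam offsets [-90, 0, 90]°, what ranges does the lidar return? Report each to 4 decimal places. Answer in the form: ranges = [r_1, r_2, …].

ranges = [0.7765, 2.7849, 1.2941]

beam 1: φ=-90°, α=345°
  dir = (cos 345°, sin 345°) = (0.9659, -0.2588); from cell (2,4)
  next x-line at t=0.7765, next y-line at t=1.1977; Δt_x=1.0353, Δt_y=3.8637
    x: enter (3,4) at t=0.7765 ← occupied
  → r_1 = 0.7765
beam 2: φ=0°, α=75°
  dir = (cos 75°, sin 75°) = (0.2588, 0.9659); from cell (2,4)
  next x-line at t=2.8978, next y-line at t=0.7143; Δt_x=3.8637, Δt_y=1.0353
    y: enter (2,5) at t=0.7143
    y: enter (2,6) at t=1.7496
    y: enter (2,7) at t=2.7849 ← occupied
  → r_2 = 2.7849
beam 3: φ=90°, α=165°
  dir = (cos 165°, sin 165°) = (-0.9659, 0.2588); from cell (2,4)
  next x-line at t=0.2588, next y-line at t=2.6660; Δt_x=1.0353, Δt_y=3.8637
    x: enter (1,4) at t=0.2588
    x: enter (0,4) at t=1.2941 ← occupied
  → r_3 = 1.2941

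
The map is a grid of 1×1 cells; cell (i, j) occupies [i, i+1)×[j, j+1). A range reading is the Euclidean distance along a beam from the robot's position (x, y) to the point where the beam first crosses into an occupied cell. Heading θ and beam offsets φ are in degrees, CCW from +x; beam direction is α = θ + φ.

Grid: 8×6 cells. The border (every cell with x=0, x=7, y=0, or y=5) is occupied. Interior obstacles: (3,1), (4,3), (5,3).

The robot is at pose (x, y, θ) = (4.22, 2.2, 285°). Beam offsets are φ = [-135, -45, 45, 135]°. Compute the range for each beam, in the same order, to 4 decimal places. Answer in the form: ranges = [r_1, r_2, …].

beam 1: φ=-135°, α=150°
  d=(-0.8660,0.5000)  start (4,2)  tX=0.2540 tY=1.6000  stride 1/|dx|=1.1547 1/|dy|=2.0000
    cross x-line → (3,2), t=0.2540
    cross x-line → (2,2), t=1.4087
    cross y-line → (2,3), t=1.6000
    cross x-line → (1,3), t=2.5634
    cross y-line → (1,4), t=3.6000
    cross x-line → (0,4), t=3.7181 (wall)
  → r_1 = 3.7181
beam 2: φ=-45°, α=240°
  d=(-0.5000,-0.8660)  start (4,2)  tX=0.4400 tY=0.2309  stride 1/|dx|=2.0000 1/|dy|=1.1547
    cross y-line → (4,1), t=0.2309
    cross x-line → (3,1), t=0.4400 (wall)
  → r_2 = 0.4400
beam 3: φ=45°, α=330°
  d=(0.8660,-0.5000)  start (4,2)  tX=0.9007 tY=0.4000  stride 1/|dx|=1.1547 1/|dy|=2.0000
    cross y-line → (4,1), t=0.4000
    cross x-line → (5,1), t=0.9007
    cross x-line → (6,1), t=2.0554
    cross y-line → (6,0), t=2.4000 (wall)
  → r_3 = 2.4000
beam 4: φ=135°, α=60°
  d=(0.5000,0.8660)  start (4,2)  tX=1.5600 tY=0.9238  stride 1/|dx|=2.0000 1/|dy|=1.1547
    cross y-line → (4,3), t=0.9238 (wall)
  → r_4 = 0.9238

ranges = [3.7181, 0.4400, 2.4000, 0.9238]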